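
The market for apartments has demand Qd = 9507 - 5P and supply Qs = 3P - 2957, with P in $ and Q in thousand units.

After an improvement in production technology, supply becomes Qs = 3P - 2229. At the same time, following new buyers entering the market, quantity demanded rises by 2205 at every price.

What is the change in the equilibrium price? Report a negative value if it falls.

Original equilibrium: 9507 - 5P = 3P - 2957 gives 12464 = 8P, so P = 1558 and Q = 1717.
With the change applied: demand Qd = 11712 - 5P, supply Qs = 3P - 2229.
Setting them equal: 11712 - 5P = 3P - 2229 → 13941 = 8P, so P = 1742.625 and Q = 2998.875.
ΔP = 1742.625 − 1558 = +184.625.

+184.625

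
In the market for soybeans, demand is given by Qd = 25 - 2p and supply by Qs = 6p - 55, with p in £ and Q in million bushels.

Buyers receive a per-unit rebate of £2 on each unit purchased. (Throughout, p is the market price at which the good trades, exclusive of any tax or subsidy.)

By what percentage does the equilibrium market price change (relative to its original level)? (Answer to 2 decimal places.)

Initially, 25 - 2p = 6p - 55, so 80 = 8p and p = 10, Q = 5.
Since buyers' out-of-pocket price is the market price minus the rebate, the effective demand curve becomes Qd = 29 - 2p.
New equilibrium: 29 - 2p = 6p - 55 ⇒ 84 = 8p ⇒ p = 10.5, Q = 8.
%Δp = (10.5 − 10) / 10 × 100 = +5.00%.

+5.00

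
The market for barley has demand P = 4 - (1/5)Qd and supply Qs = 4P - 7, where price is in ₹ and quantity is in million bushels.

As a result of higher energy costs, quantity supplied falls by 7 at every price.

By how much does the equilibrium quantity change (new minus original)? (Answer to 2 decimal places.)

Solve the original market: 20 - 5P = 4P - 7, hence P = 3 and Q = 5.
The shock moves the curves to Qd = 20 - 5P and Qs = 4P - 14.
Equate the new curves: 20 - 5P = 4P - 14, giving 34 = 9P, P = 34/9 ≈ 3.7778, Q = 10/9 ≈ 1.1111.
ΔQ = 1.1111 − 5 = -3.89.

-3.89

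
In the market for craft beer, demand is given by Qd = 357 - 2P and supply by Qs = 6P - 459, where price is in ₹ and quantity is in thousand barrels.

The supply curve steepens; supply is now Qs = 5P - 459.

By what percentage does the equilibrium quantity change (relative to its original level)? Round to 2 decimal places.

-19.05

Original equilibrium: 357 - 2P = 6P - 459 gives 816 = 8P, so P = 102 and Q = 153.
The new curves are Qd = 357 - 2P (demand) and Qs = 5P - 459 (supply).
New equilibrium: 357 - 2P = 5P - 459 ⇒ 816 = 7P ⇒ P = 816/7 ≈ 116.5714, Q = 867/7 ≈ 123.8571.
%ΔQ = (123.8571 − 153) / 153 × 100 = -19.05%.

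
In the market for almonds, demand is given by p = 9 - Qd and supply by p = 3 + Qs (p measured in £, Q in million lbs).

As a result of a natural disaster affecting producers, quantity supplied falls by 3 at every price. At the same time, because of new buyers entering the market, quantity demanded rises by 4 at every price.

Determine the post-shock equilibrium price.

Solve the original market: 9 - p = p - 3, hence p = 6 and Q = 3.
With the change applied: demand Qd = 13 - p, supply Qs = p - 6.
Setting them equal: 13 - p = p - 6 → 19 = 2p, so p = 9.5 and Q = 3.5.

9.5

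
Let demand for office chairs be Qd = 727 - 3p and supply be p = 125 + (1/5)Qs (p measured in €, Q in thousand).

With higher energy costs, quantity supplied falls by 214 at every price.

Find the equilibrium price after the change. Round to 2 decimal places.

Solve the original market: 727 - 3p = 5p - 625, hence p = 169 and Q = 220.
After the shift, demand is Qd = 727 - 3p and supply is Qs = 5p - 839.
Clearing the new market: 727 - 3p = 5p - 839, so p = 195.75 and Q = 139.75.

195.75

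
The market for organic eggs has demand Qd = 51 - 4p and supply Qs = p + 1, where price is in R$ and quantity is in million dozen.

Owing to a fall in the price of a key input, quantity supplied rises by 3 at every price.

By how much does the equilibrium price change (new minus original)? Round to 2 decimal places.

Original equilibrium: 51 - 4p = p + 1 gives 50 = 5p, so p = 10 and Q = 11.
With the change applied: demand Qd = 51 - 4p, supply Qs = p + 4.
Clearing the new market: 51 - 4p = p + 4, so p = 9.4 and Q = 13.4.
Δp = 9.4 − 10 = -0.60.

-0.60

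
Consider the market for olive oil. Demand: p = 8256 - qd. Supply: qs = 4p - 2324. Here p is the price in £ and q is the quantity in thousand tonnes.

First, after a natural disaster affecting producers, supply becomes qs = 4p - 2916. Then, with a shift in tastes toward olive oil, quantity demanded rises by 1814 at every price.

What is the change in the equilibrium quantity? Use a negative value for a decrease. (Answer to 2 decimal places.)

Original equilibrium: 8256 - p = 4p - 2324 gives 10580 = 5p, so p = 2116 and q = 6140.
The shock moves the curves to qd = 10070 - p and qs = 4p - 2916.
Clearing the new market: 10070 - p = 4p - 2916, so p = 2597.2 and q = 7472.8.
Δq = 7472.8 − 6140 = +1332.80.

+1332.80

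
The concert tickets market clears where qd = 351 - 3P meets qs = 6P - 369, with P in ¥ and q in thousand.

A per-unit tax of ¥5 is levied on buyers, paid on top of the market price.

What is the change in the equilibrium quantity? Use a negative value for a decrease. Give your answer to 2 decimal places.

-10.00

Original equilibrium: 351 - 3P = 6P - 369 gives 720 = 9P, so P = 80 and q = 111.
Since buyers pay the price plus the tax, the effective demand curve becomes qd = 336 - 3P.
Equate the new curves: 336 - 3P = 6P - 369, giving 705 = 9P, P = 235/3 ≈ 78.3333, q = 101.
Δq = 101 − 111 = -10.00.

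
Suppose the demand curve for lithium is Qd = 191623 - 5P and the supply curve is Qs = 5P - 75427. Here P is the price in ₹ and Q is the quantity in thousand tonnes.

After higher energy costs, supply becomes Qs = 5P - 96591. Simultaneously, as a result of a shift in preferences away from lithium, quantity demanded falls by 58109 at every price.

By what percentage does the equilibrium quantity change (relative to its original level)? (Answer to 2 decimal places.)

-68.22

Before the shock: 191623 - 5P = 5P - 75427 ⇒ 267050 = 10P ⇒ P = 26705, Q = 58098.
The new curves are Qd = 133514 - 5P (demand) and Qs = 5P - 96591 (supply).
Equate the new curves: 133514 - 5P = 5P - 96591, giving 230105 = 10P, P = 23010.5, Q = 18461.5.
%ΔQ = (18461.5 − 58098) / 58098 × 100 = -68.22%.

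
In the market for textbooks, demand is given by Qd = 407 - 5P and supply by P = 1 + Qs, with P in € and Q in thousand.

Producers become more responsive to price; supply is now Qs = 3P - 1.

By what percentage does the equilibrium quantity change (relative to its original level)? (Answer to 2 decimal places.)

Original equilibrium: 407 - 5P = P - 1 gives 408 = 6P, so P = 68 and Q = 67.
With the change applied: demand Qd = 407 - 5P, supply Qs = 3P - 1.
New equilibrium: 407 - 5P = 3P - 1 ⇒ 408 = 8P ⇒ P = 51, Q = 152.
%ΔQ = (152 − 67) / 67 × 100 = +126.87%.

+126.87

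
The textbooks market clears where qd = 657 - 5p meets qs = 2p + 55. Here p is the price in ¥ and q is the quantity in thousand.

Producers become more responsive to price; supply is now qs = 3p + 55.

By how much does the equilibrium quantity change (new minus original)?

Original equilibrium: 657 - 5p = 2p + 55 gives 602 = 7p, so p = 86 and q = 227.
The new curves are qd = 657 - 5p (demand) and qs = 3p + 55 (supply).
New equilibrium: 657 - 5p = 3p + 55 ⇒ 602 = 8p ⇒ p = 75.25, q = 280.75.
Δq = 280.75 − 227 = +53.75.

+53.75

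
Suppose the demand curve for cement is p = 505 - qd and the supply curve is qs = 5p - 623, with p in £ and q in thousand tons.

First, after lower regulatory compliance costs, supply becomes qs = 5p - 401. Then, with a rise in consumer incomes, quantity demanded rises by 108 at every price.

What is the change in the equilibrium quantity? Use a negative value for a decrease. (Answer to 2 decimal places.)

Original equilibrium: 505 - p = 5p - 623 gives 1128 = 6p, so p = 188 and q = 317.
The new curves are qd = 613 - p (demand) and qs = 5p - 401 (supply).
Setting them equal: 613 - p = 5p - 401 → 1014 = 6p, so p = 169 and q = 444.
Δq = 444 − 317 = +127.00.

+127.00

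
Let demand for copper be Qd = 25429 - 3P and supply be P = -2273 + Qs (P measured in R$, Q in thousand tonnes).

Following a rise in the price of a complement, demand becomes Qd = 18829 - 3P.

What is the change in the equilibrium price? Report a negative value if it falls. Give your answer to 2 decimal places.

-1650.00

Original equilibrium: 25429 - 3P = P + 2273 gives 23156 = 4P, so P = 5789 and Q = 8062.
The new curves are Qd = 18829 - 3P (demand) and Qs = P + 2273 (supply).
New equilibrium: 18829 - 3P = P + 2273 ⇒ 16556 = 4P ⇒ P = 4139, Q = 6412.
ΔP = 4139 − 5789 = -1650.00.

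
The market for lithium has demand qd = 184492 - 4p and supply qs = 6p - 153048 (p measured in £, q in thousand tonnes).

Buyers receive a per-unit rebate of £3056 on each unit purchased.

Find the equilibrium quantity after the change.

56810.4

Solve the original market: 184492 - 4p = 6p - 153048, hence p = 33754 and q = 49476.
Since buyers' out-of-pocket price is the market price minus the rebate, the effective demand curve becomes qd = 196716 - 4p.
Setting them equal: 196716 - 4p = 6p - 153048 → 349764 = 10p, so p = 34976.4 and q = 56810.4.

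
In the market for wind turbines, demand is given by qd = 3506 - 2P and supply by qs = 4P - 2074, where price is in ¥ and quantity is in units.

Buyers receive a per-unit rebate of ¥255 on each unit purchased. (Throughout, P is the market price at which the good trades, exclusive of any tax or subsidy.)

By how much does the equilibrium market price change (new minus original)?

+85

Original equilibrium: 3506 - 2P = 4P - 2074 gives 5580 = 6P, so P = 930 and q = 1646.
Since buyers' out-of-pocket price is the market price minus the rebate, the effective demand curve becomes qd = 4016 - 2P.
New equilibrium: 4016 - 2P = 4P - 2074 ⇒ 6090 = 6P ⇒ P = 1015, q = 1986.
ΔP = 1015 − 930 = +85.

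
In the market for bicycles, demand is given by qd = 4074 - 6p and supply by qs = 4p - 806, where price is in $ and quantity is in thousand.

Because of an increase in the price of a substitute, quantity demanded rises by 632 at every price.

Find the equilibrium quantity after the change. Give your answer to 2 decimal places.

1398.80

Initially, 4074 - 6p = 4p - 806, so 4880 = 10p and p = 488, q = 1146.
After the shift, demand is qd = 4706 - 6p and supply is qs = 4p - 806.
Setting them equal: 4706 - 6p = 4p - 806 → 5512 = 10p, so p = 551.2 and q = 1398.8.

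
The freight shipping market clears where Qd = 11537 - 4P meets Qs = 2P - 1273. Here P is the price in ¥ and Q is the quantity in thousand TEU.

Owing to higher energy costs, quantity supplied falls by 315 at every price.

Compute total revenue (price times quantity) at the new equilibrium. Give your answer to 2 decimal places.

Solve the original market: 11537 - 4P = 2P - 1273, hence P = 2135 and Q = 2997.
With the change applied: demand Qd = 11537 - 4P, supply Qs = 2P - 1588.
Setting them equal: 11537 - 4P = 2P - 1588 → 13125 = 6P, so P = 2187.5 and Q = 2787.
New expenditure = 2187.5 × 2787 = 6096562.50.

6096562.50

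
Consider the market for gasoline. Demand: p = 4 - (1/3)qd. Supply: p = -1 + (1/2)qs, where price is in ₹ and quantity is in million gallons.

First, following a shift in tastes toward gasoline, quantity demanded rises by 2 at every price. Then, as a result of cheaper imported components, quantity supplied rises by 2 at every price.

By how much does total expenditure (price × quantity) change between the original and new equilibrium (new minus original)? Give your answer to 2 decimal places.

+4.00

Initially, 12 - 3p = 2p + 2, so 10 = 5p and p = 2, q = 6.
The new curves are qd = 14 - 3p (demand) and qs = 2p + 4 (supply).
Setting them equal: 14 - 3p = 2p + 4 → 10 = 5p, so p = 2 and q = 8.
Expenditure moves from 2×6 = 12 to 2×8 = 16; change = +4.00.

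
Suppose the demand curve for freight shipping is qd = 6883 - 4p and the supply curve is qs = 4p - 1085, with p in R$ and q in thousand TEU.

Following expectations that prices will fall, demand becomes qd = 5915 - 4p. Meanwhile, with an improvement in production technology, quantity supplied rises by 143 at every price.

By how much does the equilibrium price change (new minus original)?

Original equilibrium: 6883 - 4p = 4p - 1085 gives 7968 = 8p, so p = 996 and q = 2899.
The shock moves the curves to qd = 5915 - 4p and qs = 4p - 942.
New equilibrium: 5915 - 4p = 4p - 942 ⇒ 6857 = 8p ⇒ p = 857.125, q = 2486.5.
Δp = 857.125 − 996 = -138.875.

-138.875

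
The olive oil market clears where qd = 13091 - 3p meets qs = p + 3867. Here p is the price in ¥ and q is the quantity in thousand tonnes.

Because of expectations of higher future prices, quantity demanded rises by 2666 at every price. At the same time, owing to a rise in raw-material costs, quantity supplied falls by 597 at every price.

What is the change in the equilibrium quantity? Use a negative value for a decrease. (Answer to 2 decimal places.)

+218.75

Original equilibrium: 13091 - 3p = p + 3867 gives 9224 = 4p, so p = 2306 and q = 6173.
With the change applied: demand qd = 15757 - 3p, supply qs = p + 3270.
Clearing the new market: 15757 - 3p = p + 3270, so p = 3121.75 and q = 6391.75.
Δq = 6391.75 − 6173 = +218.75.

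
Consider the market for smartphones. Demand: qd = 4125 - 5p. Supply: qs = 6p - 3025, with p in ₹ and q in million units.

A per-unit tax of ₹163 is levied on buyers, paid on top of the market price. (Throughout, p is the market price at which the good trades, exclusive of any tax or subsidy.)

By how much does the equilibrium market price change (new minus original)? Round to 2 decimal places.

-74.09

Original equilibrium: 4125 - 5p = 6p - 3025 gives 7150 = 11p, so p = 650 and q = 875.
Since buyers pay the price plus the tax, the effective demand curve becomes qd = 3310 - 5p.
New equilibrium: 3310 - 5p = 6p - 3025 ⇒ 6335 = 11p ⇒ p = 6335/11 ≈ 575.9091, q = 4735/11 ≈ 430.4545.
Δp = 575.9091 − 650 = -74.09.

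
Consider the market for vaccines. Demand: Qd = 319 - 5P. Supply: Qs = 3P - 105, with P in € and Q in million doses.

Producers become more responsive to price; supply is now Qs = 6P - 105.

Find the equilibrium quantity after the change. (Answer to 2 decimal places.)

126.27

Solve the original market: 319 - 5P = 3P - 105, hence P = 53 and Q = 54.
After the shift, demand is Qd = 319 - 5P and supply is Qs = 6P - 105.
Setting them equal: 319 - 5P = 6P - 105 → 424 = 11P, so P = 424/11 ≈ 38.5455 and Q = 1389/11 ≈ 126.2727.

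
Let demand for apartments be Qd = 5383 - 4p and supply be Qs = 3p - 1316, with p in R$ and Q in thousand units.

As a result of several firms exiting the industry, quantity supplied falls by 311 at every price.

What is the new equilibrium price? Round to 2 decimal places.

1001.43

Original equilibrium: 5383 - 4p = 3p - 1316 gives 6699 = 7p, so p = 957 and Q = 1555.
The shock moves the curves to Qd = 5383 - 4p and Qs = 3p - 1627.
Clearing the new market: 5383 - 4p = 3p - 1627, so p = 7010/7 ≈ 1001.4286 and Q = 9641/7 ≈ 1377.2857.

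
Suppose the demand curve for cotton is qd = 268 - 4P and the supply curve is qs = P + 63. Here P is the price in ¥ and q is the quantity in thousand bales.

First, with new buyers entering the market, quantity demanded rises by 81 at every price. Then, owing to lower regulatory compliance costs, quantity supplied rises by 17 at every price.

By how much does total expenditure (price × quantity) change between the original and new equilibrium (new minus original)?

Initially, 268 - 4P = P + 63, so 205 = 5P and P = 41, q = 104.
The shock moves the curves to qd = 349 - 4P and qs = P + 80.
Clearing the new market: 349 - 4P = P + 80, so P = 53.8 and q = 133.8.
Expenditure moves from 41×104 = 4264 to 53.8×133.8 = 7198.44; change = +2934.44.

+2934.44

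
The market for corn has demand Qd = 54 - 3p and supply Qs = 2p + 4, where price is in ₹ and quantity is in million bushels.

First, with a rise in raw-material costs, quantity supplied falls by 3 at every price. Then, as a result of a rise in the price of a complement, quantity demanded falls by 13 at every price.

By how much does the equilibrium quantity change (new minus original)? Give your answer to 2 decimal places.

Solve the original market: 54 - 3p = 2p + 4, hence p = 10 and Q = 24.
After the shift, demand is Qd = 41 - 3p and supply is Qs = 2p + 1.
New equilibrium: 41 - 3p = 2p + 1 ⇒ 40 = 5p ⇒ p = 8, Q = 17.
ΔQ = 17 − 24 = -7.00.

-7.00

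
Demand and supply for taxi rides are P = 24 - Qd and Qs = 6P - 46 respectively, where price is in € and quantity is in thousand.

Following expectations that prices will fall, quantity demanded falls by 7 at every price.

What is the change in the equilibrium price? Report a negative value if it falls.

Initially, 24 - P = 6P - 46, so 70 = 7P and P = 10, Q = 14.
The new curves are Qd = 17 - P (demand) and Qs = 6P - 46 (supply).
Clearing the new market: 17 - P = 6P - 46, so P = 9 and Q = 8.
ΔP = 9 − 10 = -1.

-1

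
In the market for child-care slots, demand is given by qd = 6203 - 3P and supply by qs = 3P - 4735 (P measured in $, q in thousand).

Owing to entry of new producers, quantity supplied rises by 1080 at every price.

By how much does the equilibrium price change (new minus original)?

Initially, 6203 - 3P = 3P - 4735, so 10938 = 6P and P = 1823, q = 734.
After the shift, demand is qd = 6203 - 3P and supply is qs = 3P - 3655.
Equate the new curves: 6203 - 3P = 3P - 3655, giving 9858 = 6P, P = 1643, q = 1274.
ΔP = 1643 − 1823 = -180.

-180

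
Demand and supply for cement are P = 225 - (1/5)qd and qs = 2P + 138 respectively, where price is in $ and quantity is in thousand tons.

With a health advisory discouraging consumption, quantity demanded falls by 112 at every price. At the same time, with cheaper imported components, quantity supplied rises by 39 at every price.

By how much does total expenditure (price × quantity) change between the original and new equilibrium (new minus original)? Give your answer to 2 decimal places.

Before the shock: 1125 - 5P = 2P + 138 ⇒ 987 = 7P ⇒ P = 141, q = 420.
With the change applied: demand qd = 1013 - 5P, supply qs = 2P + 177.
Equate the new curves: 1013 - 5P = 2P + 177, giving 836 = 7P, P = 836/7 ≈ 119.4286, q = 2911/7 ≈ 415.8571.
Expenditure moves from 141×420 = 59220 to 119.4286×415.8571 = 49665.2245; change = -9554.78.

-9554.78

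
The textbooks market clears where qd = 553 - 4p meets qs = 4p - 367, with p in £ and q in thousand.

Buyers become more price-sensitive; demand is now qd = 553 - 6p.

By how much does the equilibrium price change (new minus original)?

Solve the original market: 553 - 4p = 4p - 367, hence p = 115 and q = 93.
The new curves are qd = 553 - 6p (demand) and qs = 4p - 367 (supply).
Setting them equal: 553 - 6p = 4p - 367 → 920 = 10p, so p = 92 and q = 1.
Δp = 92 − 115 = -23.

-23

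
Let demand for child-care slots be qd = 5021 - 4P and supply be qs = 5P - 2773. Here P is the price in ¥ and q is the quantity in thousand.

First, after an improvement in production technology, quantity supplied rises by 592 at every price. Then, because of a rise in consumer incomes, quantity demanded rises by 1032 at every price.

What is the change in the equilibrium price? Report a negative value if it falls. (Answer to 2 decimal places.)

+48.89

Initially, 5021 - 4P = 5P - 2773, so 7794 = 9P and P = 866, q = 1557.
With the change applied: demand qd = 6053 - 4P, supply qs = 5P - 2181.
Clearing the new market: 6053 - 4P = 5P - 2181, so P = 8234/9 ≈ 914.8889 and q = 21541/9 ≈ 2393.4444.
ΔP = 914.8889 − 866 = +48.89.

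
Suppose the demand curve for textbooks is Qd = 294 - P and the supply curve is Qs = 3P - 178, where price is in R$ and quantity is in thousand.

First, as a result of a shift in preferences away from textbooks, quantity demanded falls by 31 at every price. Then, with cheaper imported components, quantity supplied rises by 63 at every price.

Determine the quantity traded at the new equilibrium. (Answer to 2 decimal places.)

Initially, 294 - P = 3P - 178, so 472 = 4P and P = 118, Q = 176.
After the shift, demand is Qd = 263 - P and supply is Qs = 3P - 115.
Clearing the new market: 263 - P = 3P - 115, so P = 94.5 and Q = 168.5.

168.50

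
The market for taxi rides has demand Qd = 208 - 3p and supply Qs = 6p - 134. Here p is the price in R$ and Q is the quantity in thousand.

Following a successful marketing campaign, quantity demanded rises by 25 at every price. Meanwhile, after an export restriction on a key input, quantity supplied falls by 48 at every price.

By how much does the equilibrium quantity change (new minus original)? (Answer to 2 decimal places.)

Original equilibrium: 208 - 3p = 6p - 134 gives 342 = 9p, so p = 38 and Q = 94.
With the change applied: demand Qd = 233 - 3p, supply Qs = 6p - 182.
Clearing the new market: 233 - 3p = 6p - 182, so p = 415/9 ≈ 46.1111 and Q = 284/3 ≈ 94.6667.
ΔQ = 94.6667 − 94 = +0.67.

+0.67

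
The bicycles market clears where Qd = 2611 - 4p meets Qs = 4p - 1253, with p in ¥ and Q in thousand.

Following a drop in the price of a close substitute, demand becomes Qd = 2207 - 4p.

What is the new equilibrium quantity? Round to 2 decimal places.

Before the shock: 2611 - 4p = 4p - 1253 ⇒ 3864 = 8p ⇒ p = 483, Q = 679.
The new curves are Qd = 2207 - 4p (demand) and Qs = 4p - 1253 (supply).
Clearing the new market: 2207 - 4p = 4p - 1253, so p = 432.5 and Q = 477.

477.00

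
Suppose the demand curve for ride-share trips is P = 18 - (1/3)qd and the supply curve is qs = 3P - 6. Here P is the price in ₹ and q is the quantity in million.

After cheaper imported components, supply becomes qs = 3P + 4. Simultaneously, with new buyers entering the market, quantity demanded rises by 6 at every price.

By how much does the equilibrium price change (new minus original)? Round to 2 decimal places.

-0.67

Before the shock: 54 - 3P = 3P - 6 ⇒ 60 = 6P ⇒ P = 10, q = 24.
After the shift, demand is qd = 60 - 3P and supply is qs = 3P + 4.
Equate the new curves: 60 - 3P = 3P + 4, giving 56 = 6P, P = 28/3 ≈ 9.3333, q = 32.
ΔP = 9.3333 − 10 = -0.67.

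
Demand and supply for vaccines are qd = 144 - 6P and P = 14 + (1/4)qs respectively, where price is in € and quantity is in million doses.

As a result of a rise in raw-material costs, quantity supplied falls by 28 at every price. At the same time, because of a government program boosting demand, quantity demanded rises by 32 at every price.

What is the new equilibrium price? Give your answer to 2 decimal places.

Initially, 144 - 6P = 4P - 56, so 200 = 10P and P = 20, q = 24.
The shock moves the curves to qd = 176 - 6P and qs = 4P - 84.
Clearing the new market: 176 - 6P = 4P - 84, so P = 26 and q = 20.

26.00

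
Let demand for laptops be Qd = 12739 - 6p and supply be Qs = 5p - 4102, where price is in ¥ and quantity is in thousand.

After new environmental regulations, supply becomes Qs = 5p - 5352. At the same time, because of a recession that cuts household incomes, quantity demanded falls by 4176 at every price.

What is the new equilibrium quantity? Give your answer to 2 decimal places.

973.00

Initially, 12739 - 6p = 5p - 4102, so 16841 = 11p and p = 1531, Q = 3553.
The shock moves the curves to Qd = 8563 - 6p and Qs = 5p - 5352.
Clearing the new market: 8563 - 6p = 5p - 5352, so p = 1265 and Q = 973.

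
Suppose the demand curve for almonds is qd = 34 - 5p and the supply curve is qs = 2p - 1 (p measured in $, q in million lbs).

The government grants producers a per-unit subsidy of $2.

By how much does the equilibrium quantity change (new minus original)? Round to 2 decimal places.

+2.86

Before the shock: 34 - 5p = 2p - 1 ⇒ 35 = 7p ⇒ p = 5, q = 9.
Since sellers receive the price plus the subsidy, the effective supply curve becomes qs = 2p + 3.
Equate the new curves: 34 - 5p = 2p + 3, giving 31 = 7p, p = 31/7 ≈ 4.4286, q = 83/7 ≈ 11.8571.
Δq = 11.8571 − 9 = +2.86.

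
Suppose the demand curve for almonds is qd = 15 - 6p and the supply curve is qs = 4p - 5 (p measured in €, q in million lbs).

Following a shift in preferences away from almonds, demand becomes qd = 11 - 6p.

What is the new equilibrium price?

1.6

Before the shock: 15 - 6p = 4p - 5 ⇒ 20 = 10p ⇒ p = 2, q = 3.
The shock moves the curves to qd = 11 - 6p and qs = 4p - 5.
Setting them equal: 11 - 6p = 4p - 5 → 16 = 10p, so p = 1.6 and q = 1.4.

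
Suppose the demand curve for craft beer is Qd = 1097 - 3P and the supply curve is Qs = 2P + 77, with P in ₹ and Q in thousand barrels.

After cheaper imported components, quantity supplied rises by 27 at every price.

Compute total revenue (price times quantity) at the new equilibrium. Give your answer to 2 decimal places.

Original equilibrium: 1097 - 3P = 2P + 77 gives 1020 = 5P, so P = 204 and Q = 485.
The new curves are Qd = 1097 - 3P (demand) and Qs = 2P + 104 (supply).
Setting them equal: 1097 - 3P = 2P + 104 → 993 = 5P, so P = 198.6 and Q = 501.2.
New expenditure = 198.6 × 501.2 = 99538.32.

99538.32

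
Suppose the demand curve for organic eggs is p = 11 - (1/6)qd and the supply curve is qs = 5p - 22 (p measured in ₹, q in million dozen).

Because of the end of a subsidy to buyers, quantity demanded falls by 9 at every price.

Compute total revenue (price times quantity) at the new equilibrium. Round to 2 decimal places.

Solve the original market: 66 - 6p = 5p - 22, hence p = 8 and q = 18.
The new curves are qd = 57 - 6p (demand) and qs = 5p - 22 (supply).
Setting them equal: 57 - 6p = 5p - 22 → 79 = 11p, so p = 79/11 ≈ 7.1818 and q = 153/11 ≈ 13.9091.
New expenditure = 7.1818 × 13.9091 = 99.89.

99.89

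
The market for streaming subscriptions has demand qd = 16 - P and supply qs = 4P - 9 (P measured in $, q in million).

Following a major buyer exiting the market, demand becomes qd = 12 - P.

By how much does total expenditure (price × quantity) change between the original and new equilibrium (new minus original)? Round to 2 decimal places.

-22.24

Solve the original market: 16 - P = 4P - 9, hence P = 5 and q = 11.
The shock moves the curves to qd = 12 - P and qs = 4P - 9.
New equilibrium: 12 - P = 4P - 9 ⇒ 21 = 5P ⇒ P = 4.2, q = 7.8.
Expenditure moves from 5×11 = 55 to 4.2×7.8 = 32.76; change = -22.24.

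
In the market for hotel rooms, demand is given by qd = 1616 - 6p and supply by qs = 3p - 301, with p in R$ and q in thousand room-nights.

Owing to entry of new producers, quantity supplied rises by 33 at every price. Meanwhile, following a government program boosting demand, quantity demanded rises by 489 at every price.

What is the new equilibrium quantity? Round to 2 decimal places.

Solve the original market: 1616 - 6p = 3p - 301, hence p = 213 and q = 338.
After the shift, demand is qd = 2105 - 6p and supply is qs = 3p - 268.
Clearing the new market: 2105 - 6p = 3p - 268, so p = 791/3 ≈ 263.6667 and q = 523.

523.00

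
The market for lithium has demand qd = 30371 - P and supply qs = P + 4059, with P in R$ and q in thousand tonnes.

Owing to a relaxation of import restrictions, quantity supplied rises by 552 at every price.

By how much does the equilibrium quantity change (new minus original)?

+276

Initially, 30371 - P = P + 4059, so 26312 = 2P and P = 13156, q = 17215.
After the shift, demand is qd = 30371 - P and supply is qs = P + 4611.
Equate the new curves: 30371 - P = P + 4611, giving 25760 = 2P, P = 12880, q = 17491.
Δq = 17491 − 17215 = +276.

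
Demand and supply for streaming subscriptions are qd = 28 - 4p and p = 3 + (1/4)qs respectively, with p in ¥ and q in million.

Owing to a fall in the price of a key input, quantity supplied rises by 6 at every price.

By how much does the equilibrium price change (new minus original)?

-0.75

Original equilibrium: 28 - 4p = 4p - 12 gives 40 = 8p, so p = 5 and q = 8.
After the shift, demand is qd = 28 - 4p and supply is qs = 4p - 6.
Clearing the new market: 28 - 4p = 4p - 6, so p = 4.25 and q = 11.
Δp = 4.25 − 5 = -0.75.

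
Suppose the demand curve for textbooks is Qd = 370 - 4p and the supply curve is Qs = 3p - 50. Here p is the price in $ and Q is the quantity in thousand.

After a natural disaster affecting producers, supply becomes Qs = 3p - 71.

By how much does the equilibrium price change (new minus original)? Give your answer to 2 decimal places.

Initially, 370 - 4p = 3p - 50, so 420 = 7p and p = 60, Q = 130.
The shock moves the curves to Qd = 370 - 4p and Qs = 3p - 71.
Equate the new curves: 370 - 4p = 3p - 71, giving 441 = 7p, p = 63, Q = 118.
Δp = 63 − 60 = +3.00.

+3.00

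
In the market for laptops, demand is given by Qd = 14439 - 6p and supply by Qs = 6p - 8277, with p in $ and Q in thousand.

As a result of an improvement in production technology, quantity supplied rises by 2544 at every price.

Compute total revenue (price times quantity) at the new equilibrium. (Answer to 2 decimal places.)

7317393.00

Solve the original market: 14439 - 6p = 6p - 8277, hence p = 1893 and Q = 3081.
The shock moves the curves to Qd = 14439 - 6p and Qs = 6p - 5733.
New equilibrium: 14439 - 6p = 6p - 5733 ⇒ 20172 = 12p ⇒ p = 1681, Q = 4353.
New expenditure = 1681 × 4353 = 7317393.00.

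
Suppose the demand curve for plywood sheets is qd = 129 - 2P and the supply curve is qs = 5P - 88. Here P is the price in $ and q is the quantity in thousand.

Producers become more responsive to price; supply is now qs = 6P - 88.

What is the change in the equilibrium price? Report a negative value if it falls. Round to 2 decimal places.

Initially, 129 - 2P = 5P - 88, so 217 = 7P and P = 31, q = 67.
The new curves are qd = 129 - 2P (demand) and qs = 6P - 88 (supply).
Setting them equal: 129 - 2P = 6P - 88 → 217 = 8P, so P = 27.125 and q = 74.75.
ΔP = 27.125 − 31 = -3.88.

-3.88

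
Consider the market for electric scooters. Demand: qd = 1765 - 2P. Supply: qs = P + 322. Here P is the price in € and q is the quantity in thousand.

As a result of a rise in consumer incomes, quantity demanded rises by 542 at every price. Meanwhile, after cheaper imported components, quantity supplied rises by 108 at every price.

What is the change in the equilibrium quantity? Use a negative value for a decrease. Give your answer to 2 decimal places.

Original equilibrium: 1765 - 2P = P + 322 gives 1443 = 3P, so P = 481 and q = 803.
The new curves are qd = 2307 - 2P (demand) and qs = P + 430 (supply).
Setting them equal: 2307 - 2P = P + 430 → 1877 = 3P, so P = 1877/3 ≈ 625.6667 and q = 3167/3 ≈ 1055.6667.
Δq = 1055.6667 − 803 = +252.67.

+252.67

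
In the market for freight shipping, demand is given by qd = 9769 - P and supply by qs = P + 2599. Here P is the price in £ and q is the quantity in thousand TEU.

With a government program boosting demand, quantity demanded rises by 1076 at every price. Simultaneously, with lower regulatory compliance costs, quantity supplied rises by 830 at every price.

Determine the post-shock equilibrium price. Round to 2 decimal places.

3708.00

Initially, 9769 - P = P + 2599, so 7170 = 2P and P = 3585, q = 6184.
After the shift, demand is qd = 10845 - P and supply is qs = P + 3429.
Setting them equal: 10845 - P = P + 3429 → 7416 = 2P, so P = 3708 and q = 7137.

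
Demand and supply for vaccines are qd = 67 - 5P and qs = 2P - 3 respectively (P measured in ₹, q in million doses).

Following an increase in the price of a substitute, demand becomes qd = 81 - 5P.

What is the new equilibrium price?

12

Solve the original market: 67 - 5P = 2P - 3, hence P = 10 and q = 17.
The shock moves the curves to qd = 81 - 5P and qs = 2P - 3.
New equilibrium: 81 - 5P = 2P - 3 ⇒ 84 = 7P ⇒ P = 12, q = 21.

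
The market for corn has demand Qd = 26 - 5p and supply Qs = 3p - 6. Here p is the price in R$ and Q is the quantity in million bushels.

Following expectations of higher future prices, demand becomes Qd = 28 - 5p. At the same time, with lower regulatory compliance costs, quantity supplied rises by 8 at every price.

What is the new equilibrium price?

Initially, 26 - 5p = 3p - 6, so 32 = 8p and p = 4, Q = 6.
With the change applied: demand Qd = 28 - 5p, supply Qs = 3p + 2.
Setting them equal: 28 - 5p = 3p + 2 → 26 = 8p, so p = 3.25 and Q = 11.75.

3.25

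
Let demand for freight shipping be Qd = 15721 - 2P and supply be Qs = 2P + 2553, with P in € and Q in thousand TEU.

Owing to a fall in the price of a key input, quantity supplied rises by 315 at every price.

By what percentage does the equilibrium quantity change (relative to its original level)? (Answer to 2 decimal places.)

Original equilibrium: 15721 - 2P = 2P + 2553 gives 13168 = 4P, so P = 3292 and Q = 9137.
With the change applied: demand Qd = 15721 - 2P, supply Qs = 2P + 2868.
New equilibrium: 15721 - 2P = 2P + 2868 ⇒ 12853 = 4P ⇒ P = 3213.25, Q = 9294.5.
%ΔQ = (9294.5 − 9137) / 9137 × 100 = +1.72%.

+1.72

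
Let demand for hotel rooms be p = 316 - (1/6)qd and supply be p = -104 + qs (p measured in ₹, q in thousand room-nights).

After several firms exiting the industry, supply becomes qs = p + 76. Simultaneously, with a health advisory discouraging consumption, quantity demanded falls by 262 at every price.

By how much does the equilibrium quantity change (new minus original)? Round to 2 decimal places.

-61.43

Original equilibrium: 1896 - 6p = p + 104 gives 1792 = 7p, so p = 256 and q = 360.
With the change applied: demand qd = 1634 - 6p, supply qs = p + 76.
Equate the new curves: 1634 - 6p = p + 76, giving 1558 = 7p, p = 1558/7 ≈ 222.5714, q = 2090/7 ≈ 298.5714.
Δq = 298.5714 − 360 = -61.43.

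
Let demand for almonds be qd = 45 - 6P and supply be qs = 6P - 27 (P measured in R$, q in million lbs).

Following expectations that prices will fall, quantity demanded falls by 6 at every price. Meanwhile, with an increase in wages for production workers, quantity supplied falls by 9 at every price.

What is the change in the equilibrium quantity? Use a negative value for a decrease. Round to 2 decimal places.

-7.50

Before the shock: 45 - 6P = 6P - 27 ⇒ 72 = 12P ⇒ P = 6, q = 9.
After the shift, demand is qd = 39 - 6P and supply is qs = 6P - 36.
New equilibrium: 39 - 6P = 6P - 36 ⇒ 75 = 12P ⇒ P = 6.25, q = 1.5.
Δq = 1.5 − 9 = -7.50.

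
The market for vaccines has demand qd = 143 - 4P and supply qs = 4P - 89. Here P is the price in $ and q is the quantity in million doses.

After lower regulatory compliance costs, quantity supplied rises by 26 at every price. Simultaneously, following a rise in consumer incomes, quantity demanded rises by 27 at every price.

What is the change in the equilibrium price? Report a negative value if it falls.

Initially, 143 - 4P = 4P - 89, so 232 = 8P and P = 29, q = 27.
With the change applied: demand qd = 170 - 4P, supply qs = 4P - 63.
Setting them equal: 170 - 4P = 4P - 63 → 233 = 8P, so P = 29.125 and q = 53.5.
ΔP = 29.125 − 29 = +0.125.

+0.125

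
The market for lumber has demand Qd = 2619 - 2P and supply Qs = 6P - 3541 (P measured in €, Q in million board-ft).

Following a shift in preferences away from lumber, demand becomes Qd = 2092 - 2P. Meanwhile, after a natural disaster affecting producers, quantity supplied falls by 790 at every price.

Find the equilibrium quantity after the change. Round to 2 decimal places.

Before the shock: 2619 - 2P = 6P - 3541 ⇒ 6160 = 8P ⇒ P = 770, Q = 1079.
With the change applied: demand Qd = 2092 - 2P, supply Qs = 6P - 4331.
Setting them equal: 2092 - 2P = 6P - 4331 → 6423 = 8P, so P = 802.875 and Q = 486.25.

486.25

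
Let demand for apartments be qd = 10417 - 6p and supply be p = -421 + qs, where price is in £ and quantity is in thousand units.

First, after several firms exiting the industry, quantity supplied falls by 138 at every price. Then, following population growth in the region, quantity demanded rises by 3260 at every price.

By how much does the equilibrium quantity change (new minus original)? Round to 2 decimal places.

+347.43

Before the shock: 10417 - 6p = p + 421 ⇒ 9996 = 7p ⇒ p = 1428, q = 1849.
After the shift, demand is qd = 13677 - 6p and supply is qs = p + 283.
Setting them equal: 13677 - 6p = p + 283 → 13394 = 7p, so p = 13394/7 ≈ 1913.4286 and q = 15375/7 ≈ 2196.4286.
Δq = 2196.4286 − 1849 = +347.43.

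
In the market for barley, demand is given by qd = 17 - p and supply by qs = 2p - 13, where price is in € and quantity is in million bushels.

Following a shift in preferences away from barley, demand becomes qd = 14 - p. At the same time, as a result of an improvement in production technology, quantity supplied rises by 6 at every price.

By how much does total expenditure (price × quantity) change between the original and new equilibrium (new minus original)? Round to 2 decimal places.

-21.00

Initially, 17 - p = 2p - 13, so 30 = 3p and p = 10, q = 7.
With the change applied: demand qd = 14 - p, supply qs = 2p - 7.
Setting them equal: 14 - p = 2p - 7 → 21 = 3p, so p = 7 and q = 7.
Expenditure moves from 10×7 = 70 to 7×7 = 49; change = -21.00.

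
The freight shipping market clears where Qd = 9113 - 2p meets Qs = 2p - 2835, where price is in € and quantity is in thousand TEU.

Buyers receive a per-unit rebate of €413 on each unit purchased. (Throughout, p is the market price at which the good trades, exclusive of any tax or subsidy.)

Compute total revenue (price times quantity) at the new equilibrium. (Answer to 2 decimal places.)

11343312.00

Solve the original market: 9113 - 2p = 2p - 2835, hence p = 2987 and Q = 3139.
Since buyers' out-of-pocket price is the market price minus the rebate, the effective demand curve becomes Qd = 9939 - 2p.
New equilibrium: 9939 - 2p = 2p - 2835 ⇒ 12774 = 4p ⇒ p = 3193.5, Q = 3552.
New expenditure = 3193.5 × 3552 = 11343312.00.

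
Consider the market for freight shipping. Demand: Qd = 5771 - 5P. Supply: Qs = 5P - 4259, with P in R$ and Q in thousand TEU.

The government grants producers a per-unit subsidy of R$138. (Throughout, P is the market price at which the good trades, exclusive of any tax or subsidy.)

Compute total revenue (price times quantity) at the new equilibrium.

Initially, 5771 - 5P = 5P - 4259, so 10030 = 10P and P = 1003, Q = 756.
Since sellers receive the price plus the subsidy, the effective supply curve becomes Qs = 5P - 3569.
New equilibrium: 5771 - 5P = 5P - 3569 ⇒ 9340 = 10P ⇒ P = 934, Q = 1101.
New expenditure = 934 × 1101 = 1028334.

1028334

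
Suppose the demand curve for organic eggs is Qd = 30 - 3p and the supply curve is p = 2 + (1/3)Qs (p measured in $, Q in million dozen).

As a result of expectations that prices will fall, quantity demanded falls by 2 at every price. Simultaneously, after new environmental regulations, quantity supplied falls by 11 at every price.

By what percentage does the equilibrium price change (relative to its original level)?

Initially, 30 - 3p = 3p - 6, so 36 = 6p and p = 6, Q = 12.
The shock moves the curves to Qd = 28 - 3p and Qs = 3p - 17.
New equilibrium: 28 - 3p = 3p - 17 ⇒ 45 = 6p ⇒ p = 7.5, Q = 5.5.
%Δp = (7.5 − 6) / 6 × 100 = +25%.

+25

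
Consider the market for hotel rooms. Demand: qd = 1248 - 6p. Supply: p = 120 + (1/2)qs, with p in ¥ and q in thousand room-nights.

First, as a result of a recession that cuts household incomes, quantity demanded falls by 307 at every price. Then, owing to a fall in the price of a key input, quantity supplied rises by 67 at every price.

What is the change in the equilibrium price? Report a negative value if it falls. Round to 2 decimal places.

Original equilibrium: 1248 - 6p = 2p - 240 gives 1488 = 8p, so p = 186 and q = 132.
After the shift, demand is qd = 941 - 6p and supply is qs = 2p - 173.
Setting them equal: 941 - 6p = 2p - 173 → 1114 = 8p, so p = 139.25 and q = 105.5.
Δp = 139.25 − 186 = -46.75.

-46.75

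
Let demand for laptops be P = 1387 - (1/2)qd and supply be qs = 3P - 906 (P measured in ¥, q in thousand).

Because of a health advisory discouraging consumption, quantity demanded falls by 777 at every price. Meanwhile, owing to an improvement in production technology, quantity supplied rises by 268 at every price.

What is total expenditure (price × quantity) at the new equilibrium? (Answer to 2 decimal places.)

496961.00

Solve the original market: 2774 - 2P = 3P - 906, hence P = 736 and q = 1302.
With the change applied: demand qd = 1997 - 2P, supply qs = 3P - 638.
New equilibrium: 1997 - 2P = 3P - 638 ⇒ 2635 = 5P ⇒ P = 527, q = 943.
New expenditure = 527 × 943 = 496961.00.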